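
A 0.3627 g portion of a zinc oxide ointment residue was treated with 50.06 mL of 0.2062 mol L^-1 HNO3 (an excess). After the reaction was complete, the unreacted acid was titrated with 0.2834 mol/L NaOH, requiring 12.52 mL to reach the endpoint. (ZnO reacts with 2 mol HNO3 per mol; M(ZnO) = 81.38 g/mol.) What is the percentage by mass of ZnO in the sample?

Total n(HNO3) added = 0.2062 x 0.05006 = 0.01032 mol.
n(NaOH) used = 0.2834 x 0.01252 = 0.003548 mol, which equals the excess n(HNO3).
So n(HNO3) consumed by the sample = 0.01032 - 0.003548 = 0.006774 mol.
n(ZnO) = 0.006774 / 2 = 0.003387 mol.
mass ZnO = 0.003387 x 81.38 = 0.2756 g, so %ZnO = 0.2756/0.3627 x 100 = 76.0%.

76.0%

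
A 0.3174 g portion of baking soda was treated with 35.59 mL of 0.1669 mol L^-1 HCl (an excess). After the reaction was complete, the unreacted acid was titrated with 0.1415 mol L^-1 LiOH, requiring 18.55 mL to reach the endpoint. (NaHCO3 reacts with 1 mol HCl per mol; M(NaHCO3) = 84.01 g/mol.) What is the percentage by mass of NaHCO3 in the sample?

87.7%

Total n(HCl) added = 0.1669 x 0.03559 = 0.005940 mol.
n(LiOH) used = 0.1415 x 0.01855 = 0.002625 mol, which equals the excess n(HCl).
So n(HCl) consumed by the sample = 0.005940 - 0.002625 = 0.003315 mol.
n(NaHCO3) = 0.003315 / 1 = 0.003315 mol.
mass NaHCO3 = 0.003315 x 84.01 = 0.2785 g, so %NaHCO3 = 0.2785/0.3174 x 100 = 87.7%.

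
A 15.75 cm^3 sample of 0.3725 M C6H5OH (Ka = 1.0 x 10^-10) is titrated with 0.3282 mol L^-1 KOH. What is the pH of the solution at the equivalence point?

11.62

n(C6H5OH) = 0.3725 x 0.01575 = 0.005867 mol; V(KOH) at equivalence = 0.005867/0.3282 = 0.01788 L.
At equivalence all the acid is converted to C6H5O-; total volume = 0.01575 + 0.01788 = 0.03363 L, so [C6H5O-] = 0.005867/0.03363 = 0.1745 M.
Kb = Kw/Ka = 1.0e-14 / 1.0 x 10^-10 = 0.000100.
[OH^-] = sqrt(Kb x [C6H5O-]) = sqrt(0.000100 x 0.1745) = 0.00418 M.
pOH = 2.38, so pH = 14.00 - 2.38 = 11.62.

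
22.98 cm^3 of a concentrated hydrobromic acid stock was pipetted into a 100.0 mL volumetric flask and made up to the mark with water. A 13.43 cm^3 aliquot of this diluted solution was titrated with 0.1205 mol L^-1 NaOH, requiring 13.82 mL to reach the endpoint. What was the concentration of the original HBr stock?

n(NaOH) = 0.1205 x 0.01382 = 0.001665 mol.
n(HBr) in the aliquot = 0.001665 mol.
[diluted HBr] = 0.001665 / 0.01343 = 0.1240 M.
Dilution factor = 100.0/22.98 = 4.352, so [stock] = 0.1240 x 4.352 = 0.540 M.

0.540 M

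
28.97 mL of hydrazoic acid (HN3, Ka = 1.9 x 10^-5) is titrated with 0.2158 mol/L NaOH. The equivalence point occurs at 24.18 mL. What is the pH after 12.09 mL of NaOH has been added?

12.09 mL is exactly half the equivalence volume (24.18/2), i.e. the half-equivalence point.
There, n(HA) = n(A^-), so pH = pKa = -log(1.9 x 10^-5) = 4.72.

4.72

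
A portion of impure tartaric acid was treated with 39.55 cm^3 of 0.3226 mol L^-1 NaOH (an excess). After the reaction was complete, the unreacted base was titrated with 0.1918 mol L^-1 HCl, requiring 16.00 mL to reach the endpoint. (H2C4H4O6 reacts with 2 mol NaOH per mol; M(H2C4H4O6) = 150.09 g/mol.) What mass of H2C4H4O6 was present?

Total n(NaOH) added = 0.3226 x 0.03955 = 0.01276 mol.
n(HCl) used = 0.1918 x 0.01600 = 0.003069 mol, which equals the excess n(NaOH).
So n(NaOH) consumed by the sample = 0.01276 - 0.003069 = 0.009690 mol.
n(H2C4H4O6) = 0.009690 / 2 = 0.004845 mol.
mass = 0.004845 mol x 150.09 g/mol = 0.727 g.

0.727 g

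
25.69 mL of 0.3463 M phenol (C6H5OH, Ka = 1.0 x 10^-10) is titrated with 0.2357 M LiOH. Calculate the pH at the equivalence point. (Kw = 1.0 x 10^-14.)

n(C6H5OH) = 0.3463 x 0.02569 = 0.008896 mol; V(LiOH) at equivalence = 0.008896/0.2357 = 0.03774 L.
At equivalence all the acid is converted to C6H5O-; total volume = 0.02569 + 0.03774 = 0.06343 L, so [C6H5O-] = 0.008896/0.06343 = 0.1402 M.
Kb = Kw/Ka = 1.0e-14 / 1.0 x 10^-10 = 0.000100.
[OH^-] = sqrt(Kb x [C6H5O-]) = sqrt(0.000100 x 0.1402) = 0.00374 M.
pOH = 2.43, so pH = 14.00 - 2.43 = 11.57.

11.57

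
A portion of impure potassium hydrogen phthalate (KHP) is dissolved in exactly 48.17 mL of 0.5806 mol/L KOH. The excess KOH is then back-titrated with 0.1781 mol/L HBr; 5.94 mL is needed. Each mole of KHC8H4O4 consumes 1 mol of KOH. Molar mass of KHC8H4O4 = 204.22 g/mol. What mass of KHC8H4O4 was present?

Total n(KOH) added = 0.5806 x 0.04817 = 0.02797 mol.
n(HBr) used = 0.1781 x 0.005940 = 0.001058 mol, which equals the excess n(KOH).
So n(KOH) consumed by the sample = 0.02797 - 0.001058 = 0.02691 mol.
n(KHC8H4O4) = 0.02691 / 1 = 0.02691 mol.
mass = 0.02691 mol x 204.22 g/mol = 5.50 g.

5.50 g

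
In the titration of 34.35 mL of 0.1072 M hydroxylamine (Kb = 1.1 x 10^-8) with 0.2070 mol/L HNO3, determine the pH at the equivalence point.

3.60

n(NH2OH) = 0.1072 x 0.03435 = 0.003682 mol; V(HNO3) at equivalence = 0.003682/0.2070 = 0.01779 L.
At equivalence the base is fully converted to NH3OH+; total volume = 0.05214 L, so [NH3OH+] = 0.003682/0.05214 = 0.07063 M.
Ka(NH3OH+) = Kw/Kb = 1.0e-14 / 1.1 x 10^-8 = 9.09e-7.
[H^+] = sqrt(Ka x [NH3OH+]) = sqrt(9.09e-7 x 0.07063) = 0.000253 M.
pH = -log(0.000253) = 3.60.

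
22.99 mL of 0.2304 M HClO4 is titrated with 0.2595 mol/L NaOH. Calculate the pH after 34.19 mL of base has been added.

n(acid) = 0.2304 x 0.02299 = 0.005297 mol; n(NaOH) added = 0.2595 x 0.03419 = 0.008872 mol.
Base is in excess by 0.008872 - 0.005297 = 0.003575 mol in a total volume of 0.05718 L.
[OH^-] = 0.003575/0.05718 = 0.06253 M, so pOH = 1.20 and pH = 14.00 - 1.20 = 12.80.

12.80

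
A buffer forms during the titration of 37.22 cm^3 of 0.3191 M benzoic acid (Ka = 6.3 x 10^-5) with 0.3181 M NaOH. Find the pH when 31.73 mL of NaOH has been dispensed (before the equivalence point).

Initial n(C6H5COOH) = 0.3191 x 0.03722 = 0.01188 mol.
n(NaOH) added = 0.3181 x 0.03173 = 0.01009 mol, converting that many moles of C6H5COOH to C6H5COO-.
Remaining n(C6H5COOH) = 0.001784 mol; n(C6H5COO-) = 0.01009 mol.
By Henderson-Hasselbalch, pH = pKa + log([A^-]/[HA]) = 4.20 + log(0.01009/0.001784) = 4.20 + (+0.75) = 4.95.

4.95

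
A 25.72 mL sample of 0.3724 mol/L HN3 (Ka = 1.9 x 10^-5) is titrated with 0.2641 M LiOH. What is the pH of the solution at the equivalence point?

8.96

n(HN3) = 0.3724 x 0.02572 = 0.009578 mol; V(LiOH) at equivalence = 0.009578/0.2641 = 0.03627 L.
At equivalence all the acid is converted to N3-; total volume = 0.02572 + 0.03627 = 0.06199 L, so [N3-] = 0.009578/0.06199 = 0.1545 M.
Kb = Kw/Ka = 1.0e-14 / 1.9 x 10^-5 = 5.26e-10.
[OH^-] = sqrt(Kb x [N3-]) = sqrt(5.26e-10 x 0.1545) = 9.02e-6 M.
pOH = 5.04, so pH = 14.00 - 5.04 = 8.96.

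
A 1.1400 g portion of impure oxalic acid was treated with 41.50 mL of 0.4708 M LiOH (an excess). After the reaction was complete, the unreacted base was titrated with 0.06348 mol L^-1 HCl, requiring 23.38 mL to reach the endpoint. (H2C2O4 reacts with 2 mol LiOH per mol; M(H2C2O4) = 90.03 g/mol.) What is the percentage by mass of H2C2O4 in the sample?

Total n(LiOH) added = 0.4708 x 0.04150 = 0.01954 mol.
n(HCl) used = 0.06348 x 0.02338 = 0.001484 mol, which equals the excess n(LiOH).
So n(LiOH) consumed by the sample = 0.01954 - 0.001484 = 0.01805 mol.
n(H2C2O4) = 0.01805 / 2 = 0.009027 mol.
mass H2C2O4 = 0.009027 x 90.03 = 0.8127 g, so %H2C2O4 = 0.8127/1.1400 x 100 = 71.3%.

71.3%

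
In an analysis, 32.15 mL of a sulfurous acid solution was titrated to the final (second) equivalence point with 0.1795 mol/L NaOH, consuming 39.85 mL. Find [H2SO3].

0.111 M

n(NaOH) = 0.1795 x 0.03985 = 0.007153 mol.
At the final (second) equivalence point, 2 mol OH^- react per mol H2SO3, so n(H2SO3) = 0.007153 / 2 = 0.003577 mol.
[H2SO3] = 0.003577 / 0.03215 L = 0.111 M.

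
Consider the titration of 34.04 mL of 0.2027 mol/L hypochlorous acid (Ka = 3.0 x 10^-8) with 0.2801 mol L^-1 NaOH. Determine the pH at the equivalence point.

n(HClO) = 0.2027 x 0.03404 = 0.006900 mol; V(NaOH) at equivalence = 0.006900/0.2801 = 0.02463 L.
At equivalence all the acid is converted to ClO-; total volume = 0.03404 + 0.02463 = 0.05867 L, so [ClO-] = 0.006900/0.05867 = 0.1176 M.
Kb = Kw/Ka = 1.0e-14 / 3.0 x 10^-8 = 3.33e-7.
[OH^-] = sqrt(Kb x [ClO-]) = sqrt(3.33e-7 x 0.1176) = 0.000198 M.
pOH = 3.70, so pH = 14.00 - 3.70 = 10.30.

10.30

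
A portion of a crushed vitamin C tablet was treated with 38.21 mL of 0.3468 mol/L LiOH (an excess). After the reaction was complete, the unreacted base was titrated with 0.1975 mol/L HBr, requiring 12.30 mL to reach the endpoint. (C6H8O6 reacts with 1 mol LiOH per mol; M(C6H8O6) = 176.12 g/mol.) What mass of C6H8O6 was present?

1.91 g

Total n(LiOH) added = 0.3468 x 0.03821 = 0.01325 mol.
n(HBr) used = 0.1975 x 0.01230 = 0.002429 mol, which equals the excess n(LiOH).
So n(LiOH) consumed by the sample = 0.01325 - 0.002429 = 0.01082 mol.
n(C6H8O6) = 0.01082 / 1 = 0.01082 mol.
mass = 0.01082 mol x 176.12 g/mol = 1.91 g.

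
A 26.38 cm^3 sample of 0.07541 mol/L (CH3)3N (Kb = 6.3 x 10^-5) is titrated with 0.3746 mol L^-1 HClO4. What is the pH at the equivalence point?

5.50

n((CH3)3N) = 0.07541 x 0.02638 = 0.001989 mol; V(HClO4) at equivalence = 0.001989/0.3746 = 0.005311 L.
At equivalence the base is fully converted to (CH3)3NH+; total volume = 0.03169 L, so [(CH3)3NH+] = 0.001989/0.03169 = 0.06277 M.
Ka((CH3)3NH+) = Kw/Kb = 1.0e-14 / 6.3 x 10^-5 = 1.59e-10.
[H^+] = sqrt(Ka x [(CH3)3NH+]) = sqrt(1.59e-10 x 0.06277) = 3.16e-6 M.
pH = -log(3.16e-6) = 5.50.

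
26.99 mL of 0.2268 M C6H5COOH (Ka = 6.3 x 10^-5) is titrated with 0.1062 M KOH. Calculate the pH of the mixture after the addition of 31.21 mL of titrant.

4.27

Initial n(C6H5COOH) = 0.2268 x 0.02699 = 0.006121 mol.
n(KOH) added = 0.1062 x 0.03121 = 0.003315 mol, converting that many moles of C6H5COOH to C6H5COO-.
Remaining n(C6H5COOH) = 0.002807 mol; n(C6H5COO-) = 0.003315 mol.
By Henderson-Hasselbalch, pH = pKa + log([A^-]/[HA]) = 4.20 + log(0.003315/0.002807) = 4.20 + (+0.07) = 4.27.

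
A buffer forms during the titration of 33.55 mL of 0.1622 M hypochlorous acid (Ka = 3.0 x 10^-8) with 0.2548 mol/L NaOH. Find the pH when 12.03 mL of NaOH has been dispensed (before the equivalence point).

7.63

Initial n(HClO) = 0.1622 x 0.03355 = 0.005442 mol.
n(NaOH) added = 0.2548 x 0.01203 = 0.003065 mol, converting that many moles of HClO to ClO-.
Remaining n(HClO) = 0.002377 mol; n(ClO-) = 0.003065 mol.
By Henderson-Hasselbalch, pH = pKa + log([A^-]/[HA]) = 7.52 + log(0.003065/0.002377) = 7.52 + (+0.11) = 7.63.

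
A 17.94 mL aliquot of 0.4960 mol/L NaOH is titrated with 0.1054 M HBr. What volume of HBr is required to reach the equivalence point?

84.4 mL

n(NaOH) = 0.4960 mol/L x 0.01794 L = 0.008898 mol.
At equivalence n(HBr) = n(NaOH) = 0.008898 mol.
V(HBr) = 0.008898 / 0.1054 = 0.08442 L = 84.4 mL.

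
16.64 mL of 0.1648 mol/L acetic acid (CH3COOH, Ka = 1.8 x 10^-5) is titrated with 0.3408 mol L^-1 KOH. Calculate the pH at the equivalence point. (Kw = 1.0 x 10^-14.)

n(CH3COOH) = 0.1648 x 0.01664 = 0.002742 mol; V(KOH) at equivalence = 0.002742/0.3408 = 0.008047 L.
At equivalence all the acid is converted to CH3COO-; total volume = 0.01664 + 0.008047 = 0.02469 L, so [CH3COO-] = 0.002742/0.02469 = 0.1111 M.
Kb = Kw/Ka = 1.0e-14 / 1.8 x 10^-5 = 5.56e-10.
[OH^-] = sqrt(Kb x [CH3COO-]) = sqrt(5.56e-10 x 0.1111) = 7.86e-6 M.
pOH = 5.10, so pH = 14.00 - 5.10 = 8.90.

8.90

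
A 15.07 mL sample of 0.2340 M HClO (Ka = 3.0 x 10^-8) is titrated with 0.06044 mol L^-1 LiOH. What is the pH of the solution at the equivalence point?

10.10

n(HClO) = 0.2340 x 0.01507 = 0.003526 mol; V(LiOH) at equivalence = 0.003526/0.06044 = 0.05835 L.
At equivalence all the acid is converted to ClO-; total volume = 0.01507 + 0.05835 = 0.07342 L, so [ClO-] = 0.003526/0.07342 = 0.04803 M.
Kb = Kw/Ka = 1.0e-14 / 3.0 x 10^-8 = 3.33e-7.
[OH^-] = sqrt(Kb x [ClO-]) = sqrt(3.33e-7 x 0.04803) = 0.000127 M.
pOH = 3.90, so pH = 14.00 - 3.90 = 10.10.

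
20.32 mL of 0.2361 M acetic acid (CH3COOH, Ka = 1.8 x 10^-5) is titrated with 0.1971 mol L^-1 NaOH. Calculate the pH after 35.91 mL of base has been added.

12.61

n(acid) = 0.2361 x 0.02032 = 0.004798 mol; n(NaOH) added = 0.1971 x 0.03591 = 0.007078 mol.
Base is in excess by 0.007078 - 0.004798 = 0.002280 mol in a total volume of 0.05623 L.
[OH^-] = 0.002280/0.05623 = 0.04055 M, so pOH = 1.39 and pH = 14.00 - 1.39 = 12.61.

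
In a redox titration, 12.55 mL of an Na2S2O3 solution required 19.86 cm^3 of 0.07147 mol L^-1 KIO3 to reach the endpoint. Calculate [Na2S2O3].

n(KIO3) = 0.07147 x 0.01986 = 0.001419 mol.
From the balanced equation, 1 mol KIO3 reacts with 6 mol Na2S2O3, so n(Na2S2O3) = 0.001419 x 6/1 = 0.008516 mol.
[Na2S2O3] = 0.008516 / 0.01255 L = 0.679 M.

0.679 M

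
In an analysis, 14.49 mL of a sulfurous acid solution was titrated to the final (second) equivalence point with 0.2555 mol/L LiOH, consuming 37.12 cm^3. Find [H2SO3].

0.327 M

n(LiOH) = 0.2555 x 0.03712 = 0.009484 mol.
At the final (second) equivalence point, 2 mol OH^- react per mol H2SO3, so n(H2SO3) = 0.009484 / 2 = 0.004742 mol.
[H2SO3] = 0.004742 / 0.01449 L = 0.327 M.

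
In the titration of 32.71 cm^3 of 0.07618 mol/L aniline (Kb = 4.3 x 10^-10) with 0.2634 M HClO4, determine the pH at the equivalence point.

n(C6H5NH2) = 0.07618 x 0.03271 = 0.002492 mol; V(HClO4) at equivalence = 0.002492/0.2634 = 0.009460 L.
At equivalence the base is fully converted to C6H5NH3+; total volume = 0.04217 L, so [C6H5NH3+] = 0.002492/0.04217 = 0.05909 M.
Ka(C6H5NH3+) = Kw/Kb = 1.0e-14 / 4.3 x 10^-10 = 2.33e-5.
[H^+] = sqrt(Ka x [C6H5NH3+]) = sqrt(2.33e-5 x 0.05909) = 0.00117 M.
pH = -log(0.00117) = 2.93.

2.93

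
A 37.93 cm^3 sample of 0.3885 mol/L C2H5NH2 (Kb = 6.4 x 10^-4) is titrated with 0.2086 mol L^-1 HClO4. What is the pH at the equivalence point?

5.84

n(C2H5NH2) = 0.3885 x 0.03793 = 0.01474 mol; V(HClO4) at equivalence = 0.01474/0.2086 = 0.07064 L.
At equivalence the base is fully converted to C2H5NH3+; total volume = 0.1086 L, so [C2H5NH3+] = 0.01474/0.1086 = 0.1357 M.
Ka(C2H5NH3+) = Kw/Kb = 1.0e-14 / 6.4 x 10^-4 = 1.56e-11.
[H^+] = sqrt(Ka x [C2H5NH3+]) = sqrt(1.56e-11 x 0.1357) = 1.46e-6 M.
pH = -log(1.46e-6) = 5.84.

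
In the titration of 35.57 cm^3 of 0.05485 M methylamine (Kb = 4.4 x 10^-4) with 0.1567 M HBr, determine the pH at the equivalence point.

6.02

n(CH3NH2) = 0.05485 x 0.03557 = 0.001951 mol; V(HBr) at equivalence = 0.001951/0.1567 = 0.01245 L.
At equivalence the base is fully converted to CH3NH3+; total volume = 0.04802 L, so [CH3NH3+] = 0.001951/0.04802 = 0.04063 M.
Ka(CH3NH3+) = Kw/Kb = 1.0e-14 / 4.4 x 10^-4 = 2.27e-11.
[H^+] = sqrt(Ka x [CH3NH3+]) = sqrt(2.27e-11 x 0.04063) = 9.61e-7 M.
pH = -log(9.61e-7) = 6.02.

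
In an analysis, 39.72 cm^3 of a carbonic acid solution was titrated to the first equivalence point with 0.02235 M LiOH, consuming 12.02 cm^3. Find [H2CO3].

n(LiOH) = 0.02235 x 0.01202 = 0.0002686 mol.
At the first equivalence point, 1 mol OH^- react per mol H2CO3, so n(H2CO3) = 0.0002686 / 1 = 0.0002686 mol.
[H2CO3] = 0.0002686 / 0.03972 L = 0.00676 M.

0.00676 M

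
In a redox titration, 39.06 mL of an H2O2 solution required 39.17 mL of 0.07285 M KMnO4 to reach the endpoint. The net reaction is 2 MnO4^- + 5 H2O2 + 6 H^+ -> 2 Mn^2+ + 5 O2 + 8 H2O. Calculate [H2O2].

n(KMnO4) = 0.07285 x 0.03917 = 0.002854 mol.
From the balanced equation, 2 mol KMnO4 reacts with 5 mol H2O2, so n(H2O2) = 0.002854 x 5/2 = 0.007134 mol.
[H2O2] = 0.007134 / 0.03906 L = 0.183 M.

0.183 M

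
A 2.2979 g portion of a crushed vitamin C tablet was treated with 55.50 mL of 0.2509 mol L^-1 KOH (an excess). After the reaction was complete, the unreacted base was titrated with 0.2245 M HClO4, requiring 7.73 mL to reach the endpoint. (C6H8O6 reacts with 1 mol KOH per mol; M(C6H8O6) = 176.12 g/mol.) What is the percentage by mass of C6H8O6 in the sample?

Total n(KOH) added = 0.2509 x 0.05550 = 0.01392 mol.
n(HClO4) used = 0.2245 x 0.007730 = 0.001735 mol, which equals the excess n(KOH).
So n(KOH) consumed by the sample = 0.01392 - 0.001735 = 0.01219 mol.
n(C6H8O6) = 0.01219 / 1 = 0.01219 mol.
mass C6H8O6 = 0.01219 x 176.12 = 2.147 g, so %C6H8O6 = 2.147/2.2979 x 100 = 93.4%.

93.4%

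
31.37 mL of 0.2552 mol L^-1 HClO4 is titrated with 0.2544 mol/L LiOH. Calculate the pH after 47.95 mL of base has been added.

12.72

n(acid) = 0.2552 x 0.03137 = 0.008006 mol; n(LiOH) added = 0.2544 x 0.04795 = 0.01220 mol.
Base is in excess by 0.01220 - 0.008006 = 0.004193 mol in a total volume of 0.07932 L.
[OH^-] = 0.004193/0.07932 = 0.05286 M, so pOH = 1.28 and pH = 14.00 - 1.28 = 12.72.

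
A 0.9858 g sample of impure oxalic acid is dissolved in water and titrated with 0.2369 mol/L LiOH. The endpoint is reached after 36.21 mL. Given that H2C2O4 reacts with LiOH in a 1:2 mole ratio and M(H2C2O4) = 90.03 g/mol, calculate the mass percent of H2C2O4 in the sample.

n(LiOH) = 0.2369 x 0.03621 = 0.008578 mol.
n(H2C2O4) = 0.008578 / 2 = 0.004289 mol.
mass of H2C2O4 = 0.004289 x 90.03 = 0.3861 g.
% purity = 0.3861 / 0.9858 x 100 = 39.2%.

39.2%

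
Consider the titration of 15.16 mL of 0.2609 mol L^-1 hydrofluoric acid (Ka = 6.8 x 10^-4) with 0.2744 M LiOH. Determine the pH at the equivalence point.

n(HF) = 0.2609 x 0.01516 = 0.003955 mol; V(LiOH) at equivalence = 0.003955/0.2744 = 0.01441 L.
At equivalence all the acid is converted to F-; total volume = 0.01516 + 0.01441 = 0.02957 L, so [F-] = 0.003955/0.02957 = 0.1337 M.
Kb = Kw/Ka = 1.0e-14 / 6.8 x 10^-4 = 1.47e-11.
[OH^-] = sqrt(Kb x [F-]) = sqrt(1.47e-11 x 0.1337) = 1.40e-6 M.
pOH = 5.85, so pH = 14.00 - 5.85 = 8.15.

8.15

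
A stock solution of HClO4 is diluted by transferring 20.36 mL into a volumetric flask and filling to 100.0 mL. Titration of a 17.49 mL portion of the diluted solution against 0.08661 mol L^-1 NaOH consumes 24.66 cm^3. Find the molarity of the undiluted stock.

n(NaOH) = 0.08661 x 0.02466 = 0.002136 mol.
n(HClO4) in the aliquot = 0.002136 mol.
[diluted HClO4] = 0.002136 / 0.01749 = 0.1221 M.
Dilution factor = 100.0/20.36 = 4.912, so [stock] = 0.1221 x 4.912 = 0.600 M.

0.600 M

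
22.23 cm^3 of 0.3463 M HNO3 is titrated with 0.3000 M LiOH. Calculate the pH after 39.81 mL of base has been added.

12.84

n(acid) = 0.3463 x 0.02223 = 0.007698 mol; n(LiOH) added = 0.3000 x 0.03981 = 0.01194 mol.
Base is in excess by 0.01194 - 0.007698 = 0.004245 mol in a total volume of 0.06204 L.
[OH^-] = 0.004245/0.06204 = 0.06842 M, so pOH = 1.16 and pH = 14.00 - 1.16 = 12.84.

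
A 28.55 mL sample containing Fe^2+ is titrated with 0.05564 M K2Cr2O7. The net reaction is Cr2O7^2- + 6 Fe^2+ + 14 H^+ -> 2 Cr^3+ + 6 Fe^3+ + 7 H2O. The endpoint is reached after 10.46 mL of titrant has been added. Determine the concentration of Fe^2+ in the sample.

0.122 M

n(K2Cr2O7) = 0.05564 x 0.01046 = 0.0005820 mol.
From the balanced equation, 1 mol K2Cr2O7 reacts with 6 mol Fe^2+, so n(Fe^2+) = 0.0005820 x 6/1 = 0.003492 mol.
[Fe^2+] = 0.003492 / 0.02855 L = 0.122 M.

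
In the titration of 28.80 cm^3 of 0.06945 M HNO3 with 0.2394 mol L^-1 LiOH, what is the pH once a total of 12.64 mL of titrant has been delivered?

12.39

n(acid) = 0.06945 x 0.02880 = 0.002000 mol; n(LiOH) added = 0.2394 x 0.01264 = 0.003026 mol.
Base is in excess by 0.003026 - 0.002000 = 0.001026 mol in a total volume of 0.04144 L.
[OH^-] = 0.001026/0.04144 = 0.02476 M, so pOH = 1.61 and pH = 14.00 - 1.61 = 12.39.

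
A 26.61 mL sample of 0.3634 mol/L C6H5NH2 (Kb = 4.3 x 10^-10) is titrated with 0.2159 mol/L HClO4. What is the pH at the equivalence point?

n(C6H5NH2) = 0.3634 x 0.02661 = 0.009670 mol; V(HClO4) at equivalence = 0.009670/0.2159 = 0.04479 L.
At equivalence the base is fully converted to C6H5NH3+; total volume = 0.07140 L, so [C6H5NH3+] = 0.009670/0.07140 = 0.1354 M.
Ka(C6H5NH3+) = Kw/Kb = 1.0e-14 / 4.3 x 10^-10 = 2.33e-5.
[H^+] = sqrt(Ka x [C6H5NH3+]) = sqrt(2.33e-5 x 0.1354) = 0.00177 M.
pH = -log(0.00177) = 2.75.

2.75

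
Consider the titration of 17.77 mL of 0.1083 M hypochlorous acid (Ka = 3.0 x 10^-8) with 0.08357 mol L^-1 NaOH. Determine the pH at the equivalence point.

10.10

n(HClO) = 0.1083 x 0.01777 = 0.001924 mol; V(NaOH) at equivalence = 0.001924/0.08357 = 0.02303 L.
At equivalence all the acid is converted to ClO-; total volume = 0.01777 + 0.02303 = 0.04080 L, so [ClO-] = 0.001924/0.04080 = 0.04717 M.
Kb = Kw/Ka = 1.0e-14 / 3.0 x 10^-8 = 3.33e-7.
[OH^-] = sqrt(Kb x [ClO-]) = sqrt(3.33e-7 x 0.04717) = 0.000125 M.
pOH = 3.90, so pH = 14.00 - 3.90 = 10.10.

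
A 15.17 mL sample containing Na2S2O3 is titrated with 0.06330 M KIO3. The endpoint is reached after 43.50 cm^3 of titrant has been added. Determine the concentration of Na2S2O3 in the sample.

n(KIO3) = 0.06330 x 0.04350 = 0.002754 mol.
From the balanced equation, 1 mol KIO3 reacts with 6 mol Na2S2O3, so n(Na2S2O3) = 0.002754 x 6/1 = 0.01652 mol.
[Na2S2O3] = 0.01652 / 0.01517 L = 1.09 M.

1.09 M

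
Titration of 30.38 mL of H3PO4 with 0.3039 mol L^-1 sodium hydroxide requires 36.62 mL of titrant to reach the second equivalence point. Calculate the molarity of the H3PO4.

0.183 M

n(NaOH) = 0.3039 x 0.03662 = 0.01113 mol.
At the second equivalence point, 2 mol OH^- react per mol H3PO4, so n(H3PO4) = 0.01113 / 2 = 0.005564 mol.
[H3PO4] = 0.005564 / 0.03038 L = 0.183 M.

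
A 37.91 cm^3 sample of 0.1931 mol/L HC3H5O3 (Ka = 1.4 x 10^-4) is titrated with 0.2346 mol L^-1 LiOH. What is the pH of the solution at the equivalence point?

8.44

n(HC3H5O3) = 0.1931 x 0.03791 = 0.007320 mol; V(LiOH) at equivalence = 0.007320/0.2346 = 0.03120 L.
At equivalence all the acid is converted to C3H5O3-; total volume = 0.03791 + 0.03120 = 0.06911 L, so [C3H5O3-] = 0.007320/0.06911 = 0.1059 M.
Kb = Kw/Ka = 1.0e-14 / 1.4 x 10^-4 = 7.14e-11.
[OH^-] = sqrt(Kb x [C3H5O3-]) = sqrt(7.14e-11 x 0.1059) = 2.75e-6 M.
pOH = 5.56, so pH = 14.00 - 5.56 = 8.44.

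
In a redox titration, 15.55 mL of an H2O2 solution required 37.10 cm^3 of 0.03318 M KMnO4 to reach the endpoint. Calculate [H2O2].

n(KMnO4) = 0.03318 x 0.03710 = 0.001231 mol.
From the balanced equation, 2 mol KMnO4 reacts with 5 mol H2O2, so n(H2O2) = 0.001231 x 5/2 = 0.003077 mol.
[H2O2] = 0.003077 / 0.01555 L = 0.198 M.

0.198 M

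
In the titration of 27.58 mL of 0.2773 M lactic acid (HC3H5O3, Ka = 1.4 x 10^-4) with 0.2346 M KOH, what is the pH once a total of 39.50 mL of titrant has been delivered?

n(acid) = 0.2773 x 0.02758 = 0.007648 mol; n(KOH) added = 0.2346 x 0.03950 = 0.009267 mol.
Base is in excess by 0.009267 - 0.007648 = 0.001619 mol in a total volume of 0.06708 L.
[OH^-] = 0.001619/0.06708 = 0.02413 M, so pOH = 1.62 and pH = 14.00 - 1.62 = 12.38.

12.38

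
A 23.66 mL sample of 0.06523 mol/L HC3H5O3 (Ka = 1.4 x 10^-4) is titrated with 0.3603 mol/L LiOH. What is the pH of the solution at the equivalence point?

8.30

n(HC3H5O3) = 0.06523 x 0.02366 = 0.001543 mol; V(LiOH) at equivalence = 0.001543/0.3603 = 0.004283 L.
At equivalence all the acid is converted to C3H5O3-; total volume = 0.02366 + 0.004283 = 0.02794 L, so [C3H5O3-] = 0.001543/0.02794 = 0.05523 M.
Kb = Kw/Ka = 1.0e-14 / 1.4 x 10^-4 = 7.14e-11.
[OH^-] = sqrt(Kb x [C3H5O3-]) = sqrt(7.14e-11 x 0.05523) = 1.99e-6 M.
pOH = 5.70, so pH = 14.00 - 5.70 = 8.30.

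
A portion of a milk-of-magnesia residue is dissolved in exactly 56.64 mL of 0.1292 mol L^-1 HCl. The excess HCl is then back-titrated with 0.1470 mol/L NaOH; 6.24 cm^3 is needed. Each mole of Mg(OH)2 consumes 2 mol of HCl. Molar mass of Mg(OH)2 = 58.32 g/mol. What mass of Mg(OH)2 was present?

0.187 g

Total n(HCl) added = 0.1292 x 0.05664 = 0.007318 mol.
n(NaOH) used = 0.1470 x 0.006240 = 0.0009173 mol, which equals the excess n(HCl).
So n(HCl) consumed by the sample = 0.007318 - 0.0009173 = 0.006401 mol.
n(Mg(OH)2) = 0.006401 / 2 = 0.003200 mol.
mass = 0.003200 mol x 58.32 g/mol = 0.187 g.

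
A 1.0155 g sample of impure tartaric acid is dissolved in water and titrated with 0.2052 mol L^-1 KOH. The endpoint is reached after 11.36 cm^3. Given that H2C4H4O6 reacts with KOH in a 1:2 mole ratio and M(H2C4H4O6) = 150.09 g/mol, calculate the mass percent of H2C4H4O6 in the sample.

17.2%

n(KOH) = 0.2052 x 0.01136 = 0.002331 mol.
n(H2C4H4O6) = 0.002331 / 2 = 0.001166 mol.
mass of H2C4H4O6 = 0.001166 x 150.09 = 0.1749 g.
% purity = 0.1749 / 1.0155 x 100 = 17.2%.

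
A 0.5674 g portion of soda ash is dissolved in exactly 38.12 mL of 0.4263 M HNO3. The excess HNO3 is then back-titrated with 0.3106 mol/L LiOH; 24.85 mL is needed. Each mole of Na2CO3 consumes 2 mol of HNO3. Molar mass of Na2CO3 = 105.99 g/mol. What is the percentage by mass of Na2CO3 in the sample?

79.7%

Total n(HNO3) added = 0.4263 x 0.03812 = 0.01625 mol.
n(LiOH) used = 0.3106 x 0.02485 = 0.007718 mol, which equals the excess n(HNO3).
So n(HNO3) consumed by the sample = 0.01625 - 0.007718 = 0.008532 mol.
n(Na2CO3) = 0.008532 / 2 = 0.004266 mol.
mass Na2CO3 = 0.004266 x 105.99 = 0.4522 g, so %Na2CO3 = 0.4522/0.5674 x 100 = 79.7%.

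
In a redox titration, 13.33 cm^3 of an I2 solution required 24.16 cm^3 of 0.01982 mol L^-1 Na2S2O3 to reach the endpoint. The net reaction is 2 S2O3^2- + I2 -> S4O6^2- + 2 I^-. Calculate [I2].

0.0180 M

n(Na2S2O3) = 0.01982 x 0.02416 = 0.0004789 mol.
From the balanced equation, 2 mol Na2S2O3 reacts with 1 mol I2, so n(I2) = 0.0004789 x 1/2 = 0.0002394 mol.
[I2] = 0.0002394 / 0.01333 L = 0.0180 M.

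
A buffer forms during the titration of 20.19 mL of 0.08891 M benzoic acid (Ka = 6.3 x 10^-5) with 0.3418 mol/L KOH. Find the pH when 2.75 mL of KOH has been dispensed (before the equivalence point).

Initial n(C6H5COOH) = 0.08891 x 0.02019 = 0.001795 mol.
n(KOH) added = 0.3418 x 0.002750 = 0.0009399 mol, converting that many moles of C6H5COOH to C6H5COO-.
Remaining n(C6H5COOH) = 0.0008551 mol; n(C6H5COO-) = 0.0009399 mol.
By Henderson-Hasselbalch, pH = pKa + log([A^-]/[HA]) = 4.20 + log(0.0009399/0.0008551) = 4.20 + (+0.04) = 4.24.

4.24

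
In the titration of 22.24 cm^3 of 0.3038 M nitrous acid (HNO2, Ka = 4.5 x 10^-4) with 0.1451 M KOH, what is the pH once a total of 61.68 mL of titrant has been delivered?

n(acid) = 0.3038 x 0.02224 = 0.006757 mol; n(KOH) added = 0.1451 x 0.06168 = 0.008950 mol.
Base is in excess by 0.008950 - 0.006757 = 0.002193 mol in a total volume of 0.08392 L.
[OH^-] = 0.002193/0.08392 = 0.02614 M, so pOH = 1.58 and pH = 14.00 - 1.58 = 12.42.

12.42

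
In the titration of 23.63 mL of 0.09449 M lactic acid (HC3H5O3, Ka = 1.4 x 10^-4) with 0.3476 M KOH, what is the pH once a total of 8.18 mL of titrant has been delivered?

12.28

n(acid) = 0.09449 x 0.02363 = 0.002233 mol; n(KOH) added = 0.3476 x 0.008180 = 0.002843 mol.
Base is in excess by 0.002843 - 0.002233 = 0.0006106 mol in a total volume of 0.03181 L.
[OH^-] = 0.0006106/0.03181 = 0.01919 M, so pOH = 1.72 and pH = 14.00 - 1.72 = 12.28.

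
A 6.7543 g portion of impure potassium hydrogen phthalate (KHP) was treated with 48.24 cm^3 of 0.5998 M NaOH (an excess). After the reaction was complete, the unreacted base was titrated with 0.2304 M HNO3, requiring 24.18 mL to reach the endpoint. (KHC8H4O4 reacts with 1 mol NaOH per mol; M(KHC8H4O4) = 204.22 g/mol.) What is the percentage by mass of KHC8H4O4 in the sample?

Total n(NaOH) added = 0.5998 x 0.04824 = 0.02893 mol.
n(HNO3) used = 0.2304 x 0.02418 = 0.005571 mol, which equals the excess n(NaOH).
So n(NaOH) consumed by the sample = 0.02893 - 0.005571 = 0.02336 mol.
n(KHC8H4O4) = 0.02336 / 1 = 0.02336 mol.
mass KHC8H4O4 = 0.02336 x 204.22 = 4.771 g, so %KHC8H4O4 = 4.771/6.7543 x 100 = 70.6%.

70.6%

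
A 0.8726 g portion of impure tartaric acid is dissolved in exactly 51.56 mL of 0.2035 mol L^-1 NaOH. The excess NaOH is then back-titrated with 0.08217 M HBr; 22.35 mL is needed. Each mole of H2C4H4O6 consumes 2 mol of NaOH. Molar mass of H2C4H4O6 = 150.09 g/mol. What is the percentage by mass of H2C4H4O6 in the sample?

Total n(NaOH) added = 0.2035 x 0.05156 = 0.01049 mol.
n(HBr) used = 0.08217 x 0.02235 = 0.001836 mol, which equals the excess n(NaOH).
So n(NaOH) consumed by the sample = 0.01049 - 0.001836 = 0.008656 mol.
n(H2C4H4O6) = 0.008656 / 2 = 0.004328 mol.
mass H2C4H4O6 = 0.004328 x 150.09 = 0.6496 g, so %H2C4H4O6 = 0.6496/0.8726 x 100 = 74.4%.

74.4%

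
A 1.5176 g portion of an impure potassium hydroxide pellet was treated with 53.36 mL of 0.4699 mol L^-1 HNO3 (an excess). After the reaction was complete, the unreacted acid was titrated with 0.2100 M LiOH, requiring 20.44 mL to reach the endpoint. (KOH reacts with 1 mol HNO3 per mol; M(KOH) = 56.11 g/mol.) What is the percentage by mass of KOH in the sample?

76.8%

Total n(HNO3) added = 0.4699 x 0.05336 = 0.02507 mol.
n(LiOH) used = 0.2100 x 0.02044 = 0.004292 mol, which equals the excess n(HNO3).
So n(HNO3) consumed by the sample = 0.02507 - 0.004292 = 0.02078 mol.
n(KOH) = 0.02078 / 1 = 0.02078 mol.
mass KOH = 0.02078 x 56.11 = 1.166 g, so %KOH = 1.166/1.5176 x 100 = 76.8%.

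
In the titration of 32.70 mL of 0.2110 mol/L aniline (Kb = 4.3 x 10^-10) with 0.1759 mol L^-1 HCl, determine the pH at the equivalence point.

n(C6H5NH2) = 0.2110 x 0.03270 = 0.006900 mol; V(HCl) at equivalence = 0.006900/0.1759 = 0.03923 L.
At equivalence the base is fully converted to C6H5NH3+; total volume = 0.07193 L, so [C6H5NH3+] = 0.006900/0.07193 = 0.09593 M.
Ka(C6H5NH3+) = Kw/Kb = 1.0e-14 / 4.3 x 10^-10 = 2.33e-5.
[H^+] = sqrt(Ka x [C6H5NH3+]) = sqrt(2.33e-5 x 0.09593) = 0.00149 M.
pH = -log(0.00149) = 2.83.

2.83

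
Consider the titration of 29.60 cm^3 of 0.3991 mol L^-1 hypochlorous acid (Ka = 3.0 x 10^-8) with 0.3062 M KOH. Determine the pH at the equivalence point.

n(HClO) = 0.3991 x 0.02960 = 0.01181 mol; V(KOH) at equivalence = 0.01181/0.3062 = 0.03858 L.
At equivalence all the acid is converted to ClO-; total volume = 0.02960 + 0.03858 = 0.06818 L, so [ClO-] = 0.01181/0.06818 = 0.1733 M.
Kb = Kw/Ka = 1.0e-14 / 3.0 x 10^-8 = 3.33e-7.
[OH^-] = sqrt(Kb x [ClO-]) = sqrt(3.33e-7 x 0.1733) = 0.000240 M.
pOH = 3.62, so pH = 14.00 - 3.62 = 10.38.

10.38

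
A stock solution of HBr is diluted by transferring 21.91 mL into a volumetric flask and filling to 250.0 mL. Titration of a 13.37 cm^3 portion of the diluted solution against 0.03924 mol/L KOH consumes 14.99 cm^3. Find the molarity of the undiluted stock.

0.502 M

n(KOH) = 0.03924 x 0.01499 = 0.0005882 mol.
n(HBr) in the aliquot = 0.0005882 mol.
[diluted HBr] = 0.0005882 / 0.01337 = 0.04399 M.
Dilution factor = 250.0/21.91 = 11.41, so [stock] = 0.04399 x 11.41 = 0.502 M.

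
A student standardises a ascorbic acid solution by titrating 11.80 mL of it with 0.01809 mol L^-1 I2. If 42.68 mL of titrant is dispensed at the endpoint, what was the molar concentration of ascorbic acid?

0.0654 M

n(I2) = 0.01809 x 0.04268 = 0.0007721 mol.
From the balanced equation, 1 mol I2 reacts with 1 mol ascorbic acid, so n(ascorbic acid) = 0.0007721 x 1/1 = 0.0007721 mol.
[ascorbic acid] = 0.0007721 / 0.01180 L = 0.0654 M.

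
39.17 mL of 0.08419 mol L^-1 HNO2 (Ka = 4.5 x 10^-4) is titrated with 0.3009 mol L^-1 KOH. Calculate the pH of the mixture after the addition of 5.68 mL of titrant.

3.38

Initial n(HNO2) = 0.08419 x 0.03917 = 0.003298 mol.
n(KOH) added = 0.3009 x 0.005680 = 0.001709 mol, converting that many moles of HNO2 to NO2-.
Remaining n(HNO2) = 0.001589 mol; n(NO2-) = 0.001709 mol.
By Henderson-Hasselbalch, pH = pKa + log([A^-]/[HA]) = 3.35 + log(0.001709/0.001589) = 3.35 + (+0.03) = 3.38.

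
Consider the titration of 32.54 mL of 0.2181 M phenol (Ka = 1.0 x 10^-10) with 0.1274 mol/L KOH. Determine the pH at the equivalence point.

n(C6H5OH) = 0.2181 x 0.03254 = 0.007097 mol; V(KOH) at equivalence = 0.007097/0.1274 = 0.05571 L.
At equivalence all the acid is converted to C6H5O-; total volume = 0.03254 + 0.05571 = 0.08825 L, so [C6H5O-] = 0.007097/0.08825 = 0.08042 M.
Kb = Kw/Ka = 1.0e-14 / 1.0 x 10^-10 = 0.000100.
[OH^-] = sqrt(Kb x [C6H5O-]) = sqrt(0.000100 x 0.08042) = 0.00284 M.
pOH = 2.55, so pH = 14.00 - 2.55 = 11.45.

11.45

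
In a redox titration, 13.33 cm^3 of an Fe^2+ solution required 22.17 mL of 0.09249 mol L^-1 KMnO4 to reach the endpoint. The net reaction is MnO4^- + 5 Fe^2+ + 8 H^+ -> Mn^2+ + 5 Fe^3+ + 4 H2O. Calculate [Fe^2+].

0.769 M

n(KMnO4) = 0.09249 x 0.02217 = 0.002051 mol.
From the balanced equation, 1 mol KMnO4 reacts with 5 mol Fe^2+, so n(Fe^2+) = 0.002051 x 5/1 = 0.01025 mol.
[Fe^2+] = 0.01025 / 0.01333 L = 0.769 M.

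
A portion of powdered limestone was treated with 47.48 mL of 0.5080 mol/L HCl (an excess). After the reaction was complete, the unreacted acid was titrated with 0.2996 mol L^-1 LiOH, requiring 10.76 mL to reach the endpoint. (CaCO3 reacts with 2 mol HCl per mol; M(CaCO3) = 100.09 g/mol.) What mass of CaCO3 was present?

Total n(HCl) added = 0.5080 x 0.04748 = 0.02412 mol.
n(LiOH) used = 0.2996 x 0.01076 = 0.003224 mol, which equals the excess n(HCl).
So n(HCl) consumed by the sample = 0.02412 - 0.003224 = 0.02090 mol.
n(CaCO3) = 0.02090 / 2 = 0.01045 mol.
mass = 0.01045 mol x 100.09 g/mol = 1.05 g.

1.05 g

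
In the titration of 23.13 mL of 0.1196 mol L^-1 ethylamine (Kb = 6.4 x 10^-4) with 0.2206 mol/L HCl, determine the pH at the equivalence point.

5.96

n(C2H5NH2) = 0.1196 x 0.02313 = 0.002766 mol; V(HCl) at equivalence = 0.002766/0.2206 = 0.01254 L.
At equivalence the base is fully converted to C2H5NH3+; total volume = 0.03567 L, so [C2H5NH3+] = 0.002766/0.03567 = 0.07755 M.
Ka(C2H5NH3+) = Kw/Kb = 1.0e-14 / 6.4 x 10^-4 = 1.56e-11.
[H^+] = sqrt(Ka x [C2H5NH3+]) = sqrt(1.56e-11 x 0.07755) = 1.10e-6 M.
pH = -log(1.10e-6) = 5.96.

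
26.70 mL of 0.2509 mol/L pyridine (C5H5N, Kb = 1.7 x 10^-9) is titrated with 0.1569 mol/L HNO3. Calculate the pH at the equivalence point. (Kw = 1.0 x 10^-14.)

n(C5H5N) = 0.2509 x 0.02670 = 0.006699 mol; V(HNO3) at equivalence = 0.006699/0.1569 = 0.04270 L.
At equivalence the base is fully converted to C5H5NH+; total volume = 0.06940 L, so [C5H5NH+] = 0.006699/0.06940 = 0.09653 M.
Ka(C5H5NH+) = Kw/Kb = 1.0e-14 / 1.7 x 10^-9 = 5.88e-6.
[H^+] = sqrt(Ka x [C5H5NH+]) = sqrt(5.88e-6 x 0.09653) = 0.000754 M.
pH = -log(0.000754) = 3.12.

3.12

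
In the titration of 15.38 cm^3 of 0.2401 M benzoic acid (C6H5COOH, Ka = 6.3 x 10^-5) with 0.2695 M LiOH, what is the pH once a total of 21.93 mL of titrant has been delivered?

12.77

n(acid) = 0.2401 x 0.01538 = 0.003693 mol; n(LiOH) added = 0.2695 x 0.02193 = 0.005910 mol.
Base is in excess by 0.005910 - 0.003693 = 0.002217 mol in a total volume of 0.03731 L.
[OH^-] = 0.002217/0.03731 = 0.05943 M, so pOH = 1.23 and pH = 14.00 - 1.23 = 12.77.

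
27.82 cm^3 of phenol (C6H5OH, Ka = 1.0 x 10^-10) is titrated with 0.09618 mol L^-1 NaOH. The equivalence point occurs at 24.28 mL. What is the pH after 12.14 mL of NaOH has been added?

12.14 mL is exactly half the equivalence volume (24.28/2), i.e. the half-equivalence point.
There, n(HA) = n(A^-), so pH = pKa = -log(1.0 x 10^-10) = 10.00.

10.00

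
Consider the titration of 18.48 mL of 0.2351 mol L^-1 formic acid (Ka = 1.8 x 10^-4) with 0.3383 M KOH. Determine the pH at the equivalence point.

8.44

n(HCOOH) = 0.2351 x 0.01848 = 0.004345 mol; V(KOH) at equivalence = 0.004345/0.3383 = 0.01284 L.
At equivalence all the acid is converted to HCOO-; total volume = 0.01848 + 0.01284 = 0.03132 L, so [HCOO-] = 0.004345/0.03132 = 0.1387 M.
Kb = Kw/Ka = 1.0e-14 / 1.8 x 10^-4 = 5.56e-11.
[OH^-] = sqrt(Kb x [HCOO-]) = sqrt(5.56e-11 x 0.1387) = 2.78e-6 M.
pOH = 5.56, so pH = 14.00 - 5.56 = 8.44.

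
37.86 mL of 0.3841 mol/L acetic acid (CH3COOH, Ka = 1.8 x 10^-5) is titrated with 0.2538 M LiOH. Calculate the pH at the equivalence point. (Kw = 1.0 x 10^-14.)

8.96

n(CH3COOH) = 0.3841 x 0.03786 = 0.01454 mol; V(LiOH) at equivalence = 0.01454/0.2538 = 0.05730 L.
At equivalence all the acid is converted to CH3COO-; total volume = 0.03786 + 0.05730 = 0.09516 L, so [CH3COO-] = 0.01454/0.09516 = 0.1528 M.
Kb = Kw/Ka = 1.0e-14 / 1.8 x 10^-5 = 5.56e-10.
[OH^-] = sqrt(Kb x [CH3COO-]) = sqrt(5.56e-10 x 0.1528) = 9.21e-6 M.
pOH = 5.04, so pH = 14.00 - 5.04 = 8.96.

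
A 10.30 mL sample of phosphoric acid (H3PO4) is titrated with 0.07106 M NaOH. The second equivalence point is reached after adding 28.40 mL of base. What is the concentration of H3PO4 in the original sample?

n(NaOH) = 0.07106 x 0.02840 = 0.002018 mol.
At the second equivalence point, 2 mol OH^- react per mol H3PO4, so n(H3PO4) = 0.002018 / 2 = 0.001009 mol.
[H3PO4] = 0.001009 / 0.01030 L = 0.0980 M.

0.0980 M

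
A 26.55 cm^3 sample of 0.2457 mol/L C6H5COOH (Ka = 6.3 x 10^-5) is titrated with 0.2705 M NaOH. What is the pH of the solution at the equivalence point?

8.66

n(C6H5COOH) = 0.2457 x 0.02655 = 0.006523 mol; V(NaOH) at equivalence = 0.006523/0.2705 = 0.02412 L.
At equivalence all the acid is converted to C6H5COO-; total volume = 0.02655 + 0.02412 = 0.05067 L, so [C6H5COO-] = 0.006523/0.05067 = 0.1288 M.
Kb = Kw/Ka = 1.0e-14 / 6.3 x 10^-5 = 1.59e-10.
[OH^-] = sqrt(Kb x [C6H5COO-]) = sqrt(1.59e-10 x 0.1288) = 4.52e-6 M.
pOH = 5.34, so pH = 14.00 - 5.34 = 8.66.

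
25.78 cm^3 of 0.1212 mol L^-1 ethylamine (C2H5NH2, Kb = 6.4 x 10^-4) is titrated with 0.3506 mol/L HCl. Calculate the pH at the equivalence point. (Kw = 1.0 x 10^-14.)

n(C2H5NH2) = 0.1212 x 0.02578 = 0.003125 mol; V(HCl) at equivalence = 0.003125/0.3506 = 0.008912 L.
At equivalence the base is fully converted to C2H5NH3+; total volume = 0.03469 L, so [C2H5NH3+] = 0.003125/0.03469 = 0.09007 M.
Ka(C2H5NH3+) = Kw/Kb = 1.0e-14 / 6.4 x 10^-4 = 1.56e-11.
[H^+] = sqrt(Ka x [C2H5NH3+]) = sqrt(1.56e-11 x 0.09007) = 1.19e-6 M.
pH = -log(1.19e-6) = 5.93.

5.93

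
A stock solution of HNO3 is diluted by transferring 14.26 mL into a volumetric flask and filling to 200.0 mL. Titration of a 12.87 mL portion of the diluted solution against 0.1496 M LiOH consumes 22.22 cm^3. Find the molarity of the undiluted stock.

3.62 M

n(LiOH) = 0.1496 x 0.02222 = 0.003324 mol.
n(HNO3) in the aliquot = 0.003324 mol.
[diluted HNO3] = 0.003324 / 0.01287 = 0.2583 M.
Dilution factor = 200.0/14.26 = 14.03, so [stock] = 0.2583 x 14.03 = 3.62 M.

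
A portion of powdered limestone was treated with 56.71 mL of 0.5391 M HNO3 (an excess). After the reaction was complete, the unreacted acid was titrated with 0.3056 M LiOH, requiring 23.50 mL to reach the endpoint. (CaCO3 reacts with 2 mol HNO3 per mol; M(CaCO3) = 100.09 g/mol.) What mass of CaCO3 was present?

1.17 g

Total n(HNO3) added = 0.5391 x 0.05671 = 0.03057 mol.
n(LiOH) used = 0.3056 x 0.02350 = 0.007182 mol, which equals the excess n(HNO3).
So n(HNO3) consumed by the sample = 0.03057 - 0.007182 = 0.02339 mol.
n(CaCO3) = 0.02339 / 2 = 0.01170 mol.
mass = 0.01170 mol x 100.09 g/mol = 1.17 g.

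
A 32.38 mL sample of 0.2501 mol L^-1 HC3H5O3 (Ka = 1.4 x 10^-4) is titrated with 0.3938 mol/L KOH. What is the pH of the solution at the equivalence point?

8.52

n(HC3H5O3) = 0.2501 x 0.03238 = 0.008098 mol; V(KOH) at equivalence = 0.008098/0.3938 = 0.02056 L.
At equivalence all the acid is converted to C3H5O3-; total volume = 0.03238 + 0.02056 = 0.05294 L, so [C3H5O3-] = 0.008098/0.05294 = 0.1530 M.
Kb = Kw/Ka = 1.0e-14 / 1.4 x 10^-4 = 7.14e-11.
[OH^-] = sqrt(Kb x [C3H5O3-]) = sqrt(7.14e-11 x 0.1530) = 3.31e-6 M.
pOH = 5.48, so pH = 14.00 - 5.48 = 8.52.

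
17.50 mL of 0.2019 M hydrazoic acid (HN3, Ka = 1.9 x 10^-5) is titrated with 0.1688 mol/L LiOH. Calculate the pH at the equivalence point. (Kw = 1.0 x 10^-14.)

8.84

n(HN3) = 0.2019 x 0.01750 = 0.003533 mol; V(LiOH) at equivalence = 0.003533/0.1688 = 0.02093 L.
At equivalence all the acid is converted to N3-; total volume = 0.01750 + 0.02093 = 0.03843 L, so [N3-] = 0.003533/0.03843 = 0.09194 M.
Kb = Kw/Ka = 1.0e-14 / 1.9 x 10^-5 = 5.26e-10.
[OH^-] = sqrt(Kb x [N3-]) = sqrt(5.26e-10 x 0.09194) = 6.96e-6 M.
pOH = 5.16, so pH = 14.00 - 5.16 = 8.84.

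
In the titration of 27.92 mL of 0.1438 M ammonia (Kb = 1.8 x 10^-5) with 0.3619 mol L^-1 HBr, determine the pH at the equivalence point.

n(NH3) = 0.1438 x 0.02792 = 0.004015 mol; V(HBr) at equivalence = 0.004015/0.3619 = 0.01109 L.
At equivalence the base is fully converted to NH4+; total volume = 0.03901 L, so [NH4+] = 0.004015/0.03901 = 0.1029 M.
Ka(NH4+) = Kw/Kb = 1.0e-14 / 1.8 x 10^-5 = 5.56e-10.
[H^+] = sqrt(Ka x [NH4+]) = sqrt(5.56e-10 x 0.1029) = 7.56e-6 M.
pH = -log(7.56e-6) = 5.12.

5.12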